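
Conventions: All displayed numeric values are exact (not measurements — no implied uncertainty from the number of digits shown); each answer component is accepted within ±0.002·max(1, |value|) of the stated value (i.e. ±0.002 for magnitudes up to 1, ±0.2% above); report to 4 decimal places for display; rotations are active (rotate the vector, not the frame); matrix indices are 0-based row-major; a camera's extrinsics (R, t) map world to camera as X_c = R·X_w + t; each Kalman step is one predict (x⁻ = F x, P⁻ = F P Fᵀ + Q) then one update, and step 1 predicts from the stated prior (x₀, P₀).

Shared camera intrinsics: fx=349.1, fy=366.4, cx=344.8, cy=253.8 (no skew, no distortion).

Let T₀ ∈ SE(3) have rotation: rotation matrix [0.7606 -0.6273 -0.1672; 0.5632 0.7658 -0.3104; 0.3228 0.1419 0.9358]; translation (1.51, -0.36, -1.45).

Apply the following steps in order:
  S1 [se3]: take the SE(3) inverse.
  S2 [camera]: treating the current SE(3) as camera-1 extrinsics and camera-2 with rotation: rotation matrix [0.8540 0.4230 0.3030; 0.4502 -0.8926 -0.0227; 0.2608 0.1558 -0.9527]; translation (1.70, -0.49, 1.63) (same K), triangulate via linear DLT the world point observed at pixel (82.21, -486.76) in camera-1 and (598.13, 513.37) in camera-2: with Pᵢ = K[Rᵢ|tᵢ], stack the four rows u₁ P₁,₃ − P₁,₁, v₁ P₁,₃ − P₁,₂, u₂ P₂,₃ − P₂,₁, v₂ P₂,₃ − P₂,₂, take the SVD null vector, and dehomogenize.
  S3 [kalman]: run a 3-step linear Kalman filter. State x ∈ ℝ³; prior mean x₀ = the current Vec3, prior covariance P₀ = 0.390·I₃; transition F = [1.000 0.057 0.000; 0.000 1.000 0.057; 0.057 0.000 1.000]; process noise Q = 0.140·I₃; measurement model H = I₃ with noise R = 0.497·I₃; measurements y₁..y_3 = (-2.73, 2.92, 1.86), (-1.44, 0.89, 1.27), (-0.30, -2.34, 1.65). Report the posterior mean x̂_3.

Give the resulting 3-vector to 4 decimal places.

result = (-0.6363, -0.5325, 1.0910)

after S1 (invert_se3): R=[0.7606 0.5632 0.3228; -0.6273 0.7658 0.1419; -0.1672 -0.3104 0.9358], t=(-0.4778, 1.4286, 1.4977)
after S2 (triangulate): (1.8687, -1.9089, -1.1743)
after S3 (kf_track): (-0.6363, -0.5325, 1.0910)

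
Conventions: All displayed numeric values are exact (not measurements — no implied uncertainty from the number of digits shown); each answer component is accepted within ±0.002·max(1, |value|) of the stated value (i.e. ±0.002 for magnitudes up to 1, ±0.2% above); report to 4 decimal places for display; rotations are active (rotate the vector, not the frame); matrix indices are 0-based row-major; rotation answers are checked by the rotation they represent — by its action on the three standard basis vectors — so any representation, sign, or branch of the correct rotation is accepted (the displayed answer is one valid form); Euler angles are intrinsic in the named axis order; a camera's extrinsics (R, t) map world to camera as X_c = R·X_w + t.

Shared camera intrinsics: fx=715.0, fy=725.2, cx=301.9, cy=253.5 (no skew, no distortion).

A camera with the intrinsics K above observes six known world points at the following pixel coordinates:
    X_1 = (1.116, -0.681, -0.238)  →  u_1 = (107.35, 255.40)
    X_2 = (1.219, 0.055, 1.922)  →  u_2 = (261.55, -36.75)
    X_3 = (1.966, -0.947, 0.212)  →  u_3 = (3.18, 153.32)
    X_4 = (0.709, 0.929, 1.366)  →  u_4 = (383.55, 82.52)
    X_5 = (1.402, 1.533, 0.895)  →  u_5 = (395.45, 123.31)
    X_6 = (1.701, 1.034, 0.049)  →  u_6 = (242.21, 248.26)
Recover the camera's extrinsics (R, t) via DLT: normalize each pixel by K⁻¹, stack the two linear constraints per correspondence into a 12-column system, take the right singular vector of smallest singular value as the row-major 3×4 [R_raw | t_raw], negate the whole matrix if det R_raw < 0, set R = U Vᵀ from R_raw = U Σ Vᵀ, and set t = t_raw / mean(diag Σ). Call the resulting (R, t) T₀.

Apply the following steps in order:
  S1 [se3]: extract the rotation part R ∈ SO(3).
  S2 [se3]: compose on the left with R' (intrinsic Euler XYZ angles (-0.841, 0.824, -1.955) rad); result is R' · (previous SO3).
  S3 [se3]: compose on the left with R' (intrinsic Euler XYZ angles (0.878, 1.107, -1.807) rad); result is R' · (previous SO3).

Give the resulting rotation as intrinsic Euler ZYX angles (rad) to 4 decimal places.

source (pnp_recover): camera pose = R=[-0.5503 0.7830 0.2899; -0.2084 0.2074 -0.9558; -0.8085 -0.5864 0.0491], t=(-0.2000, 0.1599, 5.7201)
after S1 (rot_of_se3): [-0.5503 0.7830 0.2899; -0.2084 0.2074 -0.9558; -0.8085 -0.5864 0.0491]
after S2 (compose_so3): [-0.5845 -0.4991 -0.6397; -0.0243 -0.7773 0.6286; -0.8111 0.3829 0.4422]
after S3 (compose_so3): [-0.6747 0.0567 0.7359; 0.7236 -0.1454 0.6747; 0.1452 0.9878 0.0571]

rotation (euler_zyx) = (2.3213, -0.1457, 1.5130)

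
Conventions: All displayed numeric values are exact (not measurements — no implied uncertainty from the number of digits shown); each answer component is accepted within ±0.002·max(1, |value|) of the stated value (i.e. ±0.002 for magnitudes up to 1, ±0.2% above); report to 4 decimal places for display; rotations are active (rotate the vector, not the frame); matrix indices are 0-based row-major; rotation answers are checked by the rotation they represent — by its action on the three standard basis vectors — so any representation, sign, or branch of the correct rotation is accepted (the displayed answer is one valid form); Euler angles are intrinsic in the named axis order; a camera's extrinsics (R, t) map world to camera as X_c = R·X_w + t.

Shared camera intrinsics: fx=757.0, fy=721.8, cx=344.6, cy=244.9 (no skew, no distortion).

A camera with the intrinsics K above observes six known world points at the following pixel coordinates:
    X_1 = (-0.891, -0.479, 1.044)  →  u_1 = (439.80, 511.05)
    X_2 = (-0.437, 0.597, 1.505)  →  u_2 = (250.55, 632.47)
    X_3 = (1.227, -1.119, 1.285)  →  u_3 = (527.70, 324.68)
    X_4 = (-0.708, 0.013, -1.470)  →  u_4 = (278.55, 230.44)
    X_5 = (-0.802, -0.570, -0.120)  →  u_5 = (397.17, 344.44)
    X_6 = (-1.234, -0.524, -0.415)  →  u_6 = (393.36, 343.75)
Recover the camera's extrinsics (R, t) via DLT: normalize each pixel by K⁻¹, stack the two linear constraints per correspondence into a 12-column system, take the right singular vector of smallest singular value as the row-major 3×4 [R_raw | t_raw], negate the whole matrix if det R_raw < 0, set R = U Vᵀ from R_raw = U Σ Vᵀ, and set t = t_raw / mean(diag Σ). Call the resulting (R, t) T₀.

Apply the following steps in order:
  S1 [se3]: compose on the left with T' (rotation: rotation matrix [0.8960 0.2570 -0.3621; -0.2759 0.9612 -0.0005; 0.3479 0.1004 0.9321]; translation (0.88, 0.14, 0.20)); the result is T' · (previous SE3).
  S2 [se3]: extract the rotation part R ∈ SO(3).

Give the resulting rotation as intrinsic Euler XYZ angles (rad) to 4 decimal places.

rotation (euler_xyz) = (-2.2104, 0.6737, 1.7344)

source (pnp_recover): camera pose = R=[-0.2706 -0.9364 0.2237; -0.6060 0.3462 0.7162; -0.7481 0.0582 -0.6610], t=(-0.3700, 0.4998, 4.4488)
after S1 (compose_se3): R=[-0.1273 -0.7711 0.6239; -0.5074 0.5911 0.6271; -0.8523 -0.2367 -0.4665], t=(-0.9340, 0.7201, 4.2683)
after S2 (rot_of_se3): [-0.1273 -0.7711 0.6239; -0.5074 0.5911 0.6271; -0.8523 -0.2367 -0.4665]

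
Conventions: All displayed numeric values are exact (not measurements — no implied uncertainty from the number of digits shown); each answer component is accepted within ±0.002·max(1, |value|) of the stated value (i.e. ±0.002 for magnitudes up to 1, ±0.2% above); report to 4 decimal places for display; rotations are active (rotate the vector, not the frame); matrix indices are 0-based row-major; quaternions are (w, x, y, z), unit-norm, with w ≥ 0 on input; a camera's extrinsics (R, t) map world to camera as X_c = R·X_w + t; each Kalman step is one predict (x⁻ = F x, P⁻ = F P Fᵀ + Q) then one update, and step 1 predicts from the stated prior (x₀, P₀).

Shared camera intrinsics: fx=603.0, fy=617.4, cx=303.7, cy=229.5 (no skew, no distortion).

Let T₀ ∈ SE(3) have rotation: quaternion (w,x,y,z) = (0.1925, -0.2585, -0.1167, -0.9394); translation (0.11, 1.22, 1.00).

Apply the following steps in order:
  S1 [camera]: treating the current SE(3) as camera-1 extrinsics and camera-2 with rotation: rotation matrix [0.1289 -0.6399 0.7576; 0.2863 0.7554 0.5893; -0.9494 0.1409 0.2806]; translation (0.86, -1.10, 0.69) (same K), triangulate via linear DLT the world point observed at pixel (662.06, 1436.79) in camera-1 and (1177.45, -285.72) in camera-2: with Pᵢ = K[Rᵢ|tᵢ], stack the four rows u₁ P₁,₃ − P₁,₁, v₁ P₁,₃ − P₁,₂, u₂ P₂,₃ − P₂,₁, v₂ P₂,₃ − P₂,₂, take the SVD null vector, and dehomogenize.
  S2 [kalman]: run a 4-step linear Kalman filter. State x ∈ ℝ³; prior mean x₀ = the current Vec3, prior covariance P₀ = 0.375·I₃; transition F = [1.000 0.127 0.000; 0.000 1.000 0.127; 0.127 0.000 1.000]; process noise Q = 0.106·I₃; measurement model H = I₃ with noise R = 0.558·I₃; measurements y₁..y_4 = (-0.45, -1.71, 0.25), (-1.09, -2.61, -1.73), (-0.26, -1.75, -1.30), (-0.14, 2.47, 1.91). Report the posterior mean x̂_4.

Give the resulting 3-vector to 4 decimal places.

after S1 (triangulate): (-0.8800, -1.1760, 1.3426)
after S2 (kf_track): (-0.5924, -0.2144, 0.3158)

result = (-0.5924, -0.2144, 0.3158)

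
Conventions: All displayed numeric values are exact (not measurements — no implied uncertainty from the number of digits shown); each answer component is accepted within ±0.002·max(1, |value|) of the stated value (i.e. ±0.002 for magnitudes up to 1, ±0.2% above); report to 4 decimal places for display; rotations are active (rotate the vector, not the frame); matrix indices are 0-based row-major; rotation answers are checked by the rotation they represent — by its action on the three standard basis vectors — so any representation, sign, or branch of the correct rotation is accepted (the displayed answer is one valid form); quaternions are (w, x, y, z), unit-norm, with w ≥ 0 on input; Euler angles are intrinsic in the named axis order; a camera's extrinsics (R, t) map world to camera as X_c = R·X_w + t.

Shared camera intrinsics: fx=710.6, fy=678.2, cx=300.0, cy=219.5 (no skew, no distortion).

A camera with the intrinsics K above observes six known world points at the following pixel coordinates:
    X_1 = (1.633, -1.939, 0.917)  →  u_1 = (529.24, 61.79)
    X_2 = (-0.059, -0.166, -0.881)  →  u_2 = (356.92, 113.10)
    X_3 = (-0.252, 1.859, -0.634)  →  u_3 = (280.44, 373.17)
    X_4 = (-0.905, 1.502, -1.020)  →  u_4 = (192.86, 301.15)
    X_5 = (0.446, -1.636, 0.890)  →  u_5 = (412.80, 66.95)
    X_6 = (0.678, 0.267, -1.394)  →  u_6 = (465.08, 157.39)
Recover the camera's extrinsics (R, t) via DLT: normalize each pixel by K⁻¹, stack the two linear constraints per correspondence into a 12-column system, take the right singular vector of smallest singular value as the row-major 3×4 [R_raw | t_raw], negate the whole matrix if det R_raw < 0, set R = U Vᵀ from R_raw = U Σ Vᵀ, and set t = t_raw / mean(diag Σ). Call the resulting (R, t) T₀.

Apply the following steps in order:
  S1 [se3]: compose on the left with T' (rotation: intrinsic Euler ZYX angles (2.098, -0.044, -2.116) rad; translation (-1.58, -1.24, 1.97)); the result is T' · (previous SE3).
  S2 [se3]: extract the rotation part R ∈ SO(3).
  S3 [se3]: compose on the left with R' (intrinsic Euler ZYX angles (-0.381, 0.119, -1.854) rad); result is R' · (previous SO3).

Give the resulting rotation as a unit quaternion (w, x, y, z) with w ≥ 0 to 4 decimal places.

rotation (quat) = (0.1444, 0.4350, 0.1372, -0.8781)

source (pnp_recover): camera pose = R=[0.9835 -0.1805 -0.0104; 0.1766 0.9467 0.2695; -0.0387 -0.2669 0.9629], t=(0.4401, -0.4200, 6.0599)
after S1 (compose_se3): R=[-0.3895 0.6974 -0.6016; 0.9169 0.2315 -0.3252; -0.0875 -0.6783 -0.7296], t=(-6.5289, -3.4707, -0.7914)
after S2 (rot_of_se3): [-0.3895 0.6974 -0.6016; 0.9169 0.2315 -0.3252; -0.0875 -0.6783 -0.7296]
after S3 (compose_so3): [-0.5798 0.3729 -0.7244; -0.1342 -0.9207 -0.3666; -0.8036 -0.1153 0.5839]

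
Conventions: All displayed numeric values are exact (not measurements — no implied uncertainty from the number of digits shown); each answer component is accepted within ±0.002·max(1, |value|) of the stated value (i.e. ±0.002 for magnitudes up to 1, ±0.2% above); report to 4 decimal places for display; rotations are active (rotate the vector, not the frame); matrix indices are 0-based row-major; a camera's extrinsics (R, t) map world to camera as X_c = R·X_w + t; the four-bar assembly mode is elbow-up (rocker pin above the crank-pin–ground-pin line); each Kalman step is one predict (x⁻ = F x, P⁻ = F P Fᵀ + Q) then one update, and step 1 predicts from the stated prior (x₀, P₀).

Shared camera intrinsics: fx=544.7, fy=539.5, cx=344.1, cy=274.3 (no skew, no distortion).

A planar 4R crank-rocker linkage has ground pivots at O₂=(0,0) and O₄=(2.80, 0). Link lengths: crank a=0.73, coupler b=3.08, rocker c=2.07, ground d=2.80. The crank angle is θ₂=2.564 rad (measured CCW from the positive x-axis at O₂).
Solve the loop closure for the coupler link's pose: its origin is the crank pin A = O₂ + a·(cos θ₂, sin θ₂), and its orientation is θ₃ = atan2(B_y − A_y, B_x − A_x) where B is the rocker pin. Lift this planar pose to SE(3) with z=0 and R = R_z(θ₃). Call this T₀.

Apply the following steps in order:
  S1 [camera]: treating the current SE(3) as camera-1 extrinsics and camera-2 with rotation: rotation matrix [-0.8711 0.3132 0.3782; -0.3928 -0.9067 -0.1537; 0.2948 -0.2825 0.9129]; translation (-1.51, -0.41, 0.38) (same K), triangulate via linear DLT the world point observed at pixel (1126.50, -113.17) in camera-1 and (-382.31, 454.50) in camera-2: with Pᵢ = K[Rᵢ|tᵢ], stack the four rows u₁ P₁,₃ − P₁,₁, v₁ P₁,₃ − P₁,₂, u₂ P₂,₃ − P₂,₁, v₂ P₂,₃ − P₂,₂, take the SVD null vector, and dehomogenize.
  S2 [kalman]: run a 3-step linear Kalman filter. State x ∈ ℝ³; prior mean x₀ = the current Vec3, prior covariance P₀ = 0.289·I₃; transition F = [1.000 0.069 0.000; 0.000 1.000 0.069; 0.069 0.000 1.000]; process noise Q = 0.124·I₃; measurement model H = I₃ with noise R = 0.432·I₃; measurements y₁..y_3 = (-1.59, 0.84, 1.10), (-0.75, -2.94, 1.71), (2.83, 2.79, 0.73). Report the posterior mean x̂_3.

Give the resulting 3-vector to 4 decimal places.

source (fourbar_fk): coupler pose = R=[0.8671 -0.4981 0.0000; 0.4981 0.8671 0.0000; 0.0000 0.0000 1.0000], t=(-0.6116, 0.3986, 0.0000)
after S1 (triangulate): (1.1236, -1.8440, 0.8920)
after S2 (kf_track): (0.8907, 0.3760, 1.1415)

result = (0.8907, 0.3760, 1.1415)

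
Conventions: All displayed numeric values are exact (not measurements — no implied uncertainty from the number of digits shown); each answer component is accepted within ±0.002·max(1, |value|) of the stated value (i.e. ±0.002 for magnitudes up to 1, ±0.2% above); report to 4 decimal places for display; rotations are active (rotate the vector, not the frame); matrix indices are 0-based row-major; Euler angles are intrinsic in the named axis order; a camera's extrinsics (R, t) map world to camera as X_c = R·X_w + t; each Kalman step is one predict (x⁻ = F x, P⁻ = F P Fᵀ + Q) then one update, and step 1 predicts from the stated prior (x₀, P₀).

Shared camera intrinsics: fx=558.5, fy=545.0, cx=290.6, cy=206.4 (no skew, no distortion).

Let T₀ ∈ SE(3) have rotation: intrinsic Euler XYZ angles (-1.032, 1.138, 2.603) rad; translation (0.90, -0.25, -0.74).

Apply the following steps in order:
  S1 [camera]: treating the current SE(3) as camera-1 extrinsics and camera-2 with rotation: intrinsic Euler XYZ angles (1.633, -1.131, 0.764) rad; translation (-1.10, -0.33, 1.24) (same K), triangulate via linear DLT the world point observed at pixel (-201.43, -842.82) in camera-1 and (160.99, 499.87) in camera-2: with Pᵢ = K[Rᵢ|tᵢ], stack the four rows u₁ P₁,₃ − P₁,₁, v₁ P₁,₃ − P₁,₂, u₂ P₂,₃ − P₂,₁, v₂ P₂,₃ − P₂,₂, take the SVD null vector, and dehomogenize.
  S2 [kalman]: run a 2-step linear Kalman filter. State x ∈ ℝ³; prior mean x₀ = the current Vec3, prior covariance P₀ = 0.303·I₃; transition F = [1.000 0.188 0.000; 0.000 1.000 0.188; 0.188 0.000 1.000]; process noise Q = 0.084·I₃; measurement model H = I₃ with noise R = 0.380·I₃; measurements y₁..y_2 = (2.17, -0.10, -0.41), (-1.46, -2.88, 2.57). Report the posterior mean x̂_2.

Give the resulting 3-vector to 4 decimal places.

result = (0.0810, -0.8934, 0.4977)

after S1 (triangulate): (-0.2311, 1.5269, -1.2061)
after S2 (kf_track): (0.0810, -0.8934, 0.4977)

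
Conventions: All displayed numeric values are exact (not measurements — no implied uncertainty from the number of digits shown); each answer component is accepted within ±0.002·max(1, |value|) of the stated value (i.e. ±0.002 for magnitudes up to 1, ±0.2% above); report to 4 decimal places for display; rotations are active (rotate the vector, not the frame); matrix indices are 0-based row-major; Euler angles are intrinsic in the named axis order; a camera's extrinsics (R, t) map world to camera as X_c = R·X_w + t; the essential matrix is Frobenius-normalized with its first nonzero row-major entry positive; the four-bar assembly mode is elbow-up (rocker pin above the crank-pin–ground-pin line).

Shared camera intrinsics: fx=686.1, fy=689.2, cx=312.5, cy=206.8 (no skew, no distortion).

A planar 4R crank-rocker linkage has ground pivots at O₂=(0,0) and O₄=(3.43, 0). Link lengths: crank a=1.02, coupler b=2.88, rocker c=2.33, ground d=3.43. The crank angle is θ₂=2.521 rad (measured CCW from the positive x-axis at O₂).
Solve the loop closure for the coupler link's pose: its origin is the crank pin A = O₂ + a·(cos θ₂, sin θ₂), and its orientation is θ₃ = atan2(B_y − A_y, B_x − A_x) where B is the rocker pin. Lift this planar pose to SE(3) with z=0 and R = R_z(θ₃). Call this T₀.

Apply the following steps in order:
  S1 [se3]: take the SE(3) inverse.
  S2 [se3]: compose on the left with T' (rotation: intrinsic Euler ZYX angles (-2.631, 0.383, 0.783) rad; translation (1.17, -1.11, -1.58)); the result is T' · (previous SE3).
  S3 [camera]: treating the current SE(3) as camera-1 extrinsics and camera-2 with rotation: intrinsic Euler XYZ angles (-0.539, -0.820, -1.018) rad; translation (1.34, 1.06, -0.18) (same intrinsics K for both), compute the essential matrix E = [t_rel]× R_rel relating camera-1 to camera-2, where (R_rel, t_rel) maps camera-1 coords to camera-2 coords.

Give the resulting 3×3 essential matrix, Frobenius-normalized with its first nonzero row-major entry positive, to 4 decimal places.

matrix = [0.6977 -0.0238 0.0831; 0.0734 0.1217 0.0518; 0.0187 -0.6571 -0.2254]

source (fourbar_fk): coupler pose = R=[0.9239 -0.3825 0.0000; 0.3825 0.9239 0.0000; 0.0000 0.0000 1.0000], t=(-0.8298, 0.5931, 0.0000)
after S1 (invert_se3): R=[0.9239 0.3825 0.0000; -0.3825 0.9239 0.0000; 0.0000 0.0000 1.0000], t=(0.5398, -0.8655, 0.0000)
after S2 (compose_se3): R=[-0.7922 -0.2020 -0.5758; -0.1330 -0.8638 0.4860; -0.5956 0.4616 0.6574], t=(0.6324, -0.7080, -2.3480)
after S3 (essential): [0.6977 -0.0238 0.0831; 0.0734 0.1217 0.0518; 0.0187 -0.6571 -0.2254]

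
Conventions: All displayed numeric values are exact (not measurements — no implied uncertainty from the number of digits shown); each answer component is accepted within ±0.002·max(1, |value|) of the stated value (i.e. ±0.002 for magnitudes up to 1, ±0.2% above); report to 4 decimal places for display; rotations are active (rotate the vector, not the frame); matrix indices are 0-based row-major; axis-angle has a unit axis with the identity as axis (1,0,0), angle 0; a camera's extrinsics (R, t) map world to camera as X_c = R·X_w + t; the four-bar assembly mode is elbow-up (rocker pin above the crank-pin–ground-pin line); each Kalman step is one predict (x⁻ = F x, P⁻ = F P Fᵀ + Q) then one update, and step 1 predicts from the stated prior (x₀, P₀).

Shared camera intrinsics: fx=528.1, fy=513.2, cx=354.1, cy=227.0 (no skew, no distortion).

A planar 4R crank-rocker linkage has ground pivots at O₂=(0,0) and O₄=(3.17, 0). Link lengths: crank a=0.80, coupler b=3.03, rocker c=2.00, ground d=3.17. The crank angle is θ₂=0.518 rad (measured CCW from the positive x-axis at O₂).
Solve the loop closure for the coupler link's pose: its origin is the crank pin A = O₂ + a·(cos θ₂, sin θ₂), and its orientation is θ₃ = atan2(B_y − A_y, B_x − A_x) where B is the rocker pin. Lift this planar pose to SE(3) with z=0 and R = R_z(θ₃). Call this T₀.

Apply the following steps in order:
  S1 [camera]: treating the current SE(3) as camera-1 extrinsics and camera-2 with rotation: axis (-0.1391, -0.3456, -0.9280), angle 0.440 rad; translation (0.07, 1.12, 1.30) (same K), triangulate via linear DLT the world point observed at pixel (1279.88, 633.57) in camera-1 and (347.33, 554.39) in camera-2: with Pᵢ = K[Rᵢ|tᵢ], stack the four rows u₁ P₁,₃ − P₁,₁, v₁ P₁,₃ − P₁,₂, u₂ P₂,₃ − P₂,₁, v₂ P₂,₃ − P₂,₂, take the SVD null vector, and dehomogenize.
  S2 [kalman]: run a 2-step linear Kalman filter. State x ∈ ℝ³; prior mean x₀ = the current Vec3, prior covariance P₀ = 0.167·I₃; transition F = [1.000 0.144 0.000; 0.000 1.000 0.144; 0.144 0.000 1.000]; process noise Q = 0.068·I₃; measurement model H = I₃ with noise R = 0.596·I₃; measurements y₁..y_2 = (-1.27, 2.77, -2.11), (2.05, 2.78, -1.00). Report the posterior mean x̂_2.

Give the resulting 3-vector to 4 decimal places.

result = (0.4450, 1.3239, -0.3827)

source (fourbar_fk): coupler pose = R=[0.8489 -0.5286 0.0000; 0.5286 0.8489 0.0000; 0.0000 0.0000 1.0000], t=(0.6950, 0.3961, 0.0000)
after S1 (triangulate): (-0.0067, -0.0745, 0.4157)
after S2 (kf_track): (0.4450, 1.3239, -0.3827)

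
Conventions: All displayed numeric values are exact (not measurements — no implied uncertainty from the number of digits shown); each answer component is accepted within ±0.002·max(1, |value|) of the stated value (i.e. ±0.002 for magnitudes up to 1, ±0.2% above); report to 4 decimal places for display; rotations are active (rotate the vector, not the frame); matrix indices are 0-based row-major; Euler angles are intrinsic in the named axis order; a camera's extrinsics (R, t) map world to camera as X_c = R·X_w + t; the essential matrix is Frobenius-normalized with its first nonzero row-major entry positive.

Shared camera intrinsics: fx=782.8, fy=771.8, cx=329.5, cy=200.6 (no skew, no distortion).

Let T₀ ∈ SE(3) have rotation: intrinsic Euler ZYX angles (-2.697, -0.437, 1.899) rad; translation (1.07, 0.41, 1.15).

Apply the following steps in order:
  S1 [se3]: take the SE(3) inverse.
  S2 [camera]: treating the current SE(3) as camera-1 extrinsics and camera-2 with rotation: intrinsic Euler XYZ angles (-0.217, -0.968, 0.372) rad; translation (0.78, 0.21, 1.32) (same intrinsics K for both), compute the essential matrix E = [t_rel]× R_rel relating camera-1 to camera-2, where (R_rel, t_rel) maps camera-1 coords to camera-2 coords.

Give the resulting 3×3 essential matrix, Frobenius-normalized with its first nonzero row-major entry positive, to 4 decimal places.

matrix = [0.4018 -0.2579 -0.5155; -0.4292 -0.4602 -0.0553; 0.1667 0.2660 0.0934]

after S1 (invert_se3): R=[-0.8179 -0.3897 0.4232; 0.2230 0.4633 0.8577; -0.5303 0.7959 -0.2921], t=(0.5483, -1.4149, 0.5769)
after S2 (essential): [0.4018 -0.2579 -0.5155; -0.4292 -0.4602 -0.0553; 0.1667 0.2660 0.0934]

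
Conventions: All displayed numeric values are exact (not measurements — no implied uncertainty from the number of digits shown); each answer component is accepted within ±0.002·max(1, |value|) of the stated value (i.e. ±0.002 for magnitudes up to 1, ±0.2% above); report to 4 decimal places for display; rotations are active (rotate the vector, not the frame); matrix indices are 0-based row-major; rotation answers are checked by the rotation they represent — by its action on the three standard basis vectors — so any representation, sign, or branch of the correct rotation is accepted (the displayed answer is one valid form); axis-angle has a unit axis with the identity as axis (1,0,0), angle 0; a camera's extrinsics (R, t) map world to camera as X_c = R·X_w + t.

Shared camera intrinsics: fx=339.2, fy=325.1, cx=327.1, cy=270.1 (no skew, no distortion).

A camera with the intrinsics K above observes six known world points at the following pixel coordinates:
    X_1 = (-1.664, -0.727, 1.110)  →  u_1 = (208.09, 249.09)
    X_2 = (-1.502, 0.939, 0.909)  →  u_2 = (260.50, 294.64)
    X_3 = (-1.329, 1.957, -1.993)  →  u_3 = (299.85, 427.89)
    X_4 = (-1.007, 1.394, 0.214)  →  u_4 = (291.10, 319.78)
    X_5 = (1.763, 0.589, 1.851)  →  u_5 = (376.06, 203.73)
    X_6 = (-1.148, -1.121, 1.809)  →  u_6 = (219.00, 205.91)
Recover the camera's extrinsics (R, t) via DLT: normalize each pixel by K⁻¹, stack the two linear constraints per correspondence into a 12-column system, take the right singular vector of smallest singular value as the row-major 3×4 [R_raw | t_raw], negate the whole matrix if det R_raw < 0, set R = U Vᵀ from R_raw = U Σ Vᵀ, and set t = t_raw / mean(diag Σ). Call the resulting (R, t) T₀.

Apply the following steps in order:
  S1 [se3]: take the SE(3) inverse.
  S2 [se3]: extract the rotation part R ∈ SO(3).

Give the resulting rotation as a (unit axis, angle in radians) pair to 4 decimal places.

source (pnp_recover): camera pose = R=[0.8978 0.4134 -0.1522; -0.3868 0.5745 -0.7213; -0.2107 0.7064 0.6757], t=(-0.4494, 0.1300, 6.2860)
after S1 (invert_se3): R=[0.8978 -0.3868 -0.2107; 0.4134 0.5745 0.7064; -0.1522 -0.7213 0.6757], t=(1.7783, -4.3296, -4.2220)
after S2 (rot_of_se3): [0.8978 -0.3868 -0.2107; 0.4134 0.5745 0.7064; -0.1522 -0.7213 0.6757]

rotation (axis_angle) = ((-0.8718, -0.0357, 0.4886), 0.9594)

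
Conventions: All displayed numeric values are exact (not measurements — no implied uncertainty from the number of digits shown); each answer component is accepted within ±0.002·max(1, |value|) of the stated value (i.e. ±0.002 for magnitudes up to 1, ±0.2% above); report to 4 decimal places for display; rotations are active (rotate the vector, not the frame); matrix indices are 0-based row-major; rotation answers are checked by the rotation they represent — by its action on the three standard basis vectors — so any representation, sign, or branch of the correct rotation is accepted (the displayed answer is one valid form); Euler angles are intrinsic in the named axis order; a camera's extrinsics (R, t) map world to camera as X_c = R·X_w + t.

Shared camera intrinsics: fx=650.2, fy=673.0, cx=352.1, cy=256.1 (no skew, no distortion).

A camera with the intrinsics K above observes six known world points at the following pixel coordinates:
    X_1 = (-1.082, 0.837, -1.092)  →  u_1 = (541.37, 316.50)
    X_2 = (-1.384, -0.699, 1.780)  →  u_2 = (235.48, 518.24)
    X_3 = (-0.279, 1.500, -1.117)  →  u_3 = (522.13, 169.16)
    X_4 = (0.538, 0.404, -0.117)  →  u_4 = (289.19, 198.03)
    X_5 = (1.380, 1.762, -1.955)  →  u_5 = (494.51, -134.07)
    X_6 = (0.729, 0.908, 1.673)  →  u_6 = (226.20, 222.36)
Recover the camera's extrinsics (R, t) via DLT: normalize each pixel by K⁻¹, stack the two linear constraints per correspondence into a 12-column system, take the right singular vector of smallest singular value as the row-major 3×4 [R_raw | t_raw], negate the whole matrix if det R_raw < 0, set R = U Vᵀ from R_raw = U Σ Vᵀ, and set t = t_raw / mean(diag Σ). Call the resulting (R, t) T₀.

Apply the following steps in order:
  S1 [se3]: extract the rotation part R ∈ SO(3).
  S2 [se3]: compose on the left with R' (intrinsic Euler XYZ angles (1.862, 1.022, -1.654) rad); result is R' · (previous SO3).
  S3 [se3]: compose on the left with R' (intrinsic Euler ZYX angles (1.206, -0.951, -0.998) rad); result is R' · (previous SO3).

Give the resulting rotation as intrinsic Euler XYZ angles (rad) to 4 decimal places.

rotation (euler_xyz) = (-0.1786, -0.1873, -1.9182)

source (pnp_recover): camera pose = R=[-0.5828 0.6019 -0.5459; -0.8042 -0.5237 0.2811; -0.1167 0.6028 0.7893], t=(-0.4500, 0.2700, 4.6302)
after S1 (rot_of_se3): [-0.5828 0.6019 -0.5459; -0.8042 -0.5237 0.2811; -0.1167 0.6028 0.7893]
after S2 (compose_so3): [-0.4924 0.2160 0.8432; -0.7430 -0.6089 -0.2779; 0.4534 -0.7633 0.4603]
after S3 (compose_so3): [-0.3345 0.9238 -0.1862; -0.9366 -0.3040 0.1745; 0.1046 0.2328 0.9669]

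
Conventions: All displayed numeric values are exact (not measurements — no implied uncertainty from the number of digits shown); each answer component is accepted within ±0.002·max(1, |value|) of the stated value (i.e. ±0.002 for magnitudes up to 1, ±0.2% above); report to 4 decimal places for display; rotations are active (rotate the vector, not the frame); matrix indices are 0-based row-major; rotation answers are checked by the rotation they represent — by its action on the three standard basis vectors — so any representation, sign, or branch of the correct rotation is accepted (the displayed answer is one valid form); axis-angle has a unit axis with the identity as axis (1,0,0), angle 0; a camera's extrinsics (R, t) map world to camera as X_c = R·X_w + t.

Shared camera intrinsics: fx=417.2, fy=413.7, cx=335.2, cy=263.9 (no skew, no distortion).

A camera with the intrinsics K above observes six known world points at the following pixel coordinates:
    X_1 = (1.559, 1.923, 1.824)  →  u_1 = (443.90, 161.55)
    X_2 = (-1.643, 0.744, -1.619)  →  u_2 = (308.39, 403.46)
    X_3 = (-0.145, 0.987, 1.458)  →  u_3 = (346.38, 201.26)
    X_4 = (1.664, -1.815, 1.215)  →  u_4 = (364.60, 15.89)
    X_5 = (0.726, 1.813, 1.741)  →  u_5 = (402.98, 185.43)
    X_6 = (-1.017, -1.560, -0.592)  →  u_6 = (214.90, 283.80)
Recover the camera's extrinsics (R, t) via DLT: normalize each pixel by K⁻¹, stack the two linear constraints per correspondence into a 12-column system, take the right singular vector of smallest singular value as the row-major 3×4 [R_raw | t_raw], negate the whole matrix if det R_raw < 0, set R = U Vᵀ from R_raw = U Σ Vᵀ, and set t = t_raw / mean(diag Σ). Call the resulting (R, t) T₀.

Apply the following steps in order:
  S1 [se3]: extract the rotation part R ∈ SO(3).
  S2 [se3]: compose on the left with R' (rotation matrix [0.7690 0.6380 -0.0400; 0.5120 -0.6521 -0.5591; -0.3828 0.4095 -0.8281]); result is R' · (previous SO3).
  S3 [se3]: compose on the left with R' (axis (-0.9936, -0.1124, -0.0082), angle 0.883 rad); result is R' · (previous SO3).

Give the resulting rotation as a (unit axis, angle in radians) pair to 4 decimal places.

rotation (axis_angle) = ((0.8408, 0.3114, -0.4428), 2.9569)

source (pnp_recover): camera pose = R=[0.8213 0.5135 -0.2485; -0.4470 0.3086 -0.8396; -0.3545 0.8007 0.4830], t=(0.1700, -0.2500, 5.7499)
after S1 (rot_of_se3): [0.8213 0.5135 -0.2485; -0.4470 0.3086 -0.8396; -0.3545 0.8007 0.4830]
after S2 (compose_so3): [0.3606 0.5598 -0.7461; 0.9102 -0.3860 0.1502; -0.2039 -0.7332 -0.6487]
after S3 (compose_so3): [0.4189 0.6005 -0.6811; 0.4379 -0.7907 -0.4278; -0.7955 -0.1190 -0.5941]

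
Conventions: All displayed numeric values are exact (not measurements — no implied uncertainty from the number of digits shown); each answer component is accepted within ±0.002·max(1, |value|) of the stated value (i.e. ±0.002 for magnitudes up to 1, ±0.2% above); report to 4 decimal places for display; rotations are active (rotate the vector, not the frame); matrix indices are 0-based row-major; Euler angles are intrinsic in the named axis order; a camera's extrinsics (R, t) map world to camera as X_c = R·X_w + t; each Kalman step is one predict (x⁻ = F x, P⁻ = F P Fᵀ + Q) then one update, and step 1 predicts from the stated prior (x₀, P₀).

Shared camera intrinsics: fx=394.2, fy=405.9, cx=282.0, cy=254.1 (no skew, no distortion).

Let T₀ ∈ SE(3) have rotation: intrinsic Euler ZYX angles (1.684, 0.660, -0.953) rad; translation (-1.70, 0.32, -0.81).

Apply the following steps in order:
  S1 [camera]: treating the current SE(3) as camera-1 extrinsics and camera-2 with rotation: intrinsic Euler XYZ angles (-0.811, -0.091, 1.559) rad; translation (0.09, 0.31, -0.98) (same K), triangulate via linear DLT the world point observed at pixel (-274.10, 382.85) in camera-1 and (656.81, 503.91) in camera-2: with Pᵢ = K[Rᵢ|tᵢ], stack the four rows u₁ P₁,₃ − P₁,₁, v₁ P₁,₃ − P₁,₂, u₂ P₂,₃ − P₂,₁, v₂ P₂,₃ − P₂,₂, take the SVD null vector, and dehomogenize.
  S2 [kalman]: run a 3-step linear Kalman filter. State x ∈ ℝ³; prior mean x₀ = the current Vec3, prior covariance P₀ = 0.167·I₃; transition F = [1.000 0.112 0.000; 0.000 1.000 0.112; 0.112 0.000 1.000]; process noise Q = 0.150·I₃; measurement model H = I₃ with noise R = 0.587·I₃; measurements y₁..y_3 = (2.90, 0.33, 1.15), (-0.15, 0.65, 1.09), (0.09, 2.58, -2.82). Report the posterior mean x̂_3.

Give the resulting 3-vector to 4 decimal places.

result = (-0.0310, 0.9926, -0.1722)

after S1 (triangulate): (-1.3131, -1.3804, 1.8618)
after S2 (kf_track): (-0.0310, 0.9926, -0.1722)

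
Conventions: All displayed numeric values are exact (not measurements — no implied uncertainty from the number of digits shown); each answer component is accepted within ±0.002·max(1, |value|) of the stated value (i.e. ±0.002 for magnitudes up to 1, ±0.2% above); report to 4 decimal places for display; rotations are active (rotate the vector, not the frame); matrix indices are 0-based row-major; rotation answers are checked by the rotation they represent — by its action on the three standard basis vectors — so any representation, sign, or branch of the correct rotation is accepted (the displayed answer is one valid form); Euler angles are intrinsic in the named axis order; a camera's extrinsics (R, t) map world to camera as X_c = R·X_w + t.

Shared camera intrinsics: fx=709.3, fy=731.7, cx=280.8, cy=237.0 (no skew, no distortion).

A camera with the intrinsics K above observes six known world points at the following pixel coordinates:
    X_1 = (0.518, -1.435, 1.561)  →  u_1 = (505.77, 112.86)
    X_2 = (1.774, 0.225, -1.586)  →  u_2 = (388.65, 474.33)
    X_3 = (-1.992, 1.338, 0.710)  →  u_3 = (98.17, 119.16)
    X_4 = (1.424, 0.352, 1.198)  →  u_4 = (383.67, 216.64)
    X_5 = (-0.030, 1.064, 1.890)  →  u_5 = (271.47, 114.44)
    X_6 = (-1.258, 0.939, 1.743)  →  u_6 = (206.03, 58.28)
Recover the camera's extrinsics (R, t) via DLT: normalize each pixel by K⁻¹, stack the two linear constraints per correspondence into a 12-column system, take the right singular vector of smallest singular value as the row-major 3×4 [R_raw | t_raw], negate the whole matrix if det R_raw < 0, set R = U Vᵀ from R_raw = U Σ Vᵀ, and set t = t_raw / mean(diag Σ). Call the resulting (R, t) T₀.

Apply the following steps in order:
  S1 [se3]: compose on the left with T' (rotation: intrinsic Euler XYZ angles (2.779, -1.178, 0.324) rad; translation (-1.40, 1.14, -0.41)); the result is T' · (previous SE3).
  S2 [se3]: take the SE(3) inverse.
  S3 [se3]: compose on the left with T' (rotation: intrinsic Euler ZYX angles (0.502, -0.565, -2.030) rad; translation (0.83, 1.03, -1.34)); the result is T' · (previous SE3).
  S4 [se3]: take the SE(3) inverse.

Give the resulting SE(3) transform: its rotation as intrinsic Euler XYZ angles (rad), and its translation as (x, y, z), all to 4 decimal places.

source (pnp_recover): camera pose = R=[0.5830 -0.8004 0.1395; 0.3986 0.1321 -0.9076; 0.7080 0.5847 0.3960], t=(0.4998, 0.2400, 6.6891)
after S1 (compose_se3): R=[-0.4911 -0.8467 -0.2047; -0.7624 0.3042 0.5711; -0.4213 0.4365 -0.7950], t=(-7.4275, -0.2599, -3.0100)
after S2 (invert_se3): R=[-0.4911 -0.7624 -0.4213; -0.8467 0.3042 0.4365; -0.2047 0.5711 -0.7950], t=(-5.1142, -4.8959, -3.7644)
after S3 (compose_se3): R=[-0.8547 -0.4992 0.1423; -0.2503 0.1562 -0.9555; 0.4547 -0.8523 -0.2585], t=(-5.2200, -3.6648, 1.0377)
after S4 (invert_se3): R=[-0.8547 -0.2503 0.4547; -0.4992 0.1562 -0.8523; 0.1423 -0.9555 -0.2585], t=(-5.8510, -1.1486, -2.4904)

rotation (euler_xyz) = (1.8652, 0.4720, 2.8567), translation = (-5.8510, -1.1486, -2.4904)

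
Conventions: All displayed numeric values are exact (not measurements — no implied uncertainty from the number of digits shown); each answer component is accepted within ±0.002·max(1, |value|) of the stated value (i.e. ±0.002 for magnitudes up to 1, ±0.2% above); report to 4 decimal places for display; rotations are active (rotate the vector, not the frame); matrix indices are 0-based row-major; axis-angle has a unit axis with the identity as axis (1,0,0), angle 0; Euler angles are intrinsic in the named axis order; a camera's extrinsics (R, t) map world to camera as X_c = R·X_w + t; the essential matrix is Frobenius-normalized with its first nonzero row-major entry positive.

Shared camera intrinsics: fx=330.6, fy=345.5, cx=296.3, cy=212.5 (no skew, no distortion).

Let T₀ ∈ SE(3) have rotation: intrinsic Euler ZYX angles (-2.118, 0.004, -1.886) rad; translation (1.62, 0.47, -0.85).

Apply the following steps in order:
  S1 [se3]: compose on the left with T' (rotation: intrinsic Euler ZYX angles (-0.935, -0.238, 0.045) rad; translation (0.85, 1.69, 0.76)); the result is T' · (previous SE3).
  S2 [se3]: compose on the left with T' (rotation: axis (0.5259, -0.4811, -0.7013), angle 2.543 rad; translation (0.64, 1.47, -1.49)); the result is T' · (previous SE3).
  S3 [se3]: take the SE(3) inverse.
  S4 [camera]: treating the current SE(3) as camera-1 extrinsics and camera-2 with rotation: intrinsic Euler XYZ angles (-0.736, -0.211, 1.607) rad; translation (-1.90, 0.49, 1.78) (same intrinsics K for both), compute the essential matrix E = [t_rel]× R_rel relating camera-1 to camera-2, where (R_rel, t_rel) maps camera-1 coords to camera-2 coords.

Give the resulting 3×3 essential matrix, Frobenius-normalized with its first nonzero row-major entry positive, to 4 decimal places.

after S1 (compose_se3): R=[-0.9806 0.1470 0.1298; -0.1077 0.1497 -0.9828; -0.1639 -0.9777 -0.1310], t=(2.3093, 0.5677, 0.3373)
after S2 (compose_se3): R=[0.4767 0.8666 0.1477; 0.8318 -0.4990 0.2432; 0.2844 0.0069 -0.9587], t=(-0.4577, -0.6311, -1.8767)
after S3 (invert_se3): R=[0.4767 0.8318 0.2844; 0.8666 -0.4990 0.0069; 0.1477 0.2432 -0.9587], t=(1.2769, 0.0946, -1.5781)
after S4 (essential): [0.0479 0.0400 -0.5787; 0.4221 0.0372 0.3475; 0.5573 0.0877 -0.2065]

matrix = [0.0479 0.0400 -0.5787; 0.4221 0.0372 0.3475; 0.5573 0.0877 -0.2065]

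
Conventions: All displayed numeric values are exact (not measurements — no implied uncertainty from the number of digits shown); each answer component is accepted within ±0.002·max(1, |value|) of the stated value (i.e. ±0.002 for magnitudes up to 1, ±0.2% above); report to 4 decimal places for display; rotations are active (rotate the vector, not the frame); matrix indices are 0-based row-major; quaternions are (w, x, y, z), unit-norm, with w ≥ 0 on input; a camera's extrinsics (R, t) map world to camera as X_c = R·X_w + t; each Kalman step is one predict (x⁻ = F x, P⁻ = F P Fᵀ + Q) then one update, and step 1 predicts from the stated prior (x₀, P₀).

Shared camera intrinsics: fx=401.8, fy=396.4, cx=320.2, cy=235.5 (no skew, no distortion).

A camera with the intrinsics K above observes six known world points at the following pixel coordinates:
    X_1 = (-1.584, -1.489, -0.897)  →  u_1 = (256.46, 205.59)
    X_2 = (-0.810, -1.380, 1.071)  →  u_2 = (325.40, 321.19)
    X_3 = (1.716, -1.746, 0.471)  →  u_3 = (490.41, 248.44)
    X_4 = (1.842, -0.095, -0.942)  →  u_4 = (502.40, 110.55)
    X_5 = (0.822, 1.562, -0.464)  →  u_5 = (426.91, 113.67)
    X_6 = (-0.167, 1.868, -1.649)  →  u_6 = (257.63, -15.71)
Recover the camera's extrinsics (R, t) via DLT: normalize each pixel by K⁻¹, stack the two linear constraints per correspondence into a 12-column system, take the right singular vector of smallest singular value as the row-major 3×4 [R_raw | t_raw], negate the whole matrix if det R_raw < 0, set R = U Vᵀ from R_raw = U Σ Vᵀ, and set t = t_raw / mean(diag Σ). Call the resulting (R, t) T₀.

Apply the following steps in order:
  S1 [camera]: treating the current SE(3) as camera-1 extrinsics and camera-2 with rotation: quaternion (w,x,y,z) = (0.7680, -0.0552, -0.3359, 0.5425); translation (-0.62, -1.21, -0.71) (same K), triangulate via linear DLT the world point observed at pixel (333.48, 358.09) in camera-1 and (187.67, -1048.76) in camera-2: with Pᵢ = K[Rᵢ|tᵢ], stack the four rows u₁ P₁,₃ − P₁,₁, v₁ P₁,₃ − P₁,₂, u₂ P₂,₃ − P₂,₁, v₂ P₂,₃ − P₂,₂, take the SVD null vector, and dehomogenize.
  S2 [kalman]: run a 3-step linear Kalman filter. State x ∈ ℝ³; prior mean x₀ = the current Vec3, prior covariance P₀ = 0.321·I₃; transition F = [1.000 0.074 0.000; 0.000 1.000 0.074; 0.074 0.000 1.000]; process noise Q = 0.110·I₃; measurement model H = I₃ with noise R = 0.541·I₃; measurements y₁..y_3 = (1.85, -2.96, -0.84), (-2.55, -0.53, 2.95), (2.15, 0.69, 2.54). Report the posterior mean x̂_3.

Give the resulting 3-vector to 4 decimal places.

result = (0.2241, -0.5605, 1.9318)

source (pnp_recover): camera pose = R=[0.9621 -0.2014 0.1837; -0.2084 -0.1088 0.9720; -0.1758 -0.9734 -0.1466], t=(0.3800, -0.1000, 4.5001)
after S1 (triangulate): (-0.8770, -1.7873, 1.6713)
after S2 (kf_track): (0.2241, -0.5605, 1.9318)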